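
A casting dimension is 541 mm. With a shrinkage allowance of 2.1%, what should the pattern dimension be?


Formula: L_pattern = L_casting * (1 + shrinkage_rate/100)
Shrinkage factor = 1 + 2.1/100 = 1.021
L_pattern = 541 mm * 1.021 = 552.3610 mm

Final answer: 552.3610 mm


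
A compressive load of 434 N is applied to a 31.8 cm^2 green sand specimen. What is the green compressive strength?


Formula: Compressive Strength = Force / Area
Strength = 434 N / 31.8 cm^2 = 13.6478 N/cm^2

Final answer: 13.6478 N/cm^2


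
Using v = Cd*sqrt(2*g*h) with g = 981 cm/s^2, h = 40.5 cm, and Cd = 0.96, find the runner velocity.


Formula: v = Cd * sqrt(2 * g * h)  (Torricelli with discharge coefficient)
2*g*h = 2 * 981 * 40.5 = 79461.0 cm^2/s^2
sqrt(79461.0) = 281.88828 cm/s
v = 0.96 * 281.88828 = 270.6127 cm/s


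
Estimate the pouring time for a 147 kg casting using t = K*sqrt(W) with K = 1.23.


Formula: t = K * sqrt(W)
sqrt(W) = sqrt(147) = 12.12436
t = 1.23 * 12.12436 = 14.9130 s

Final answer: 14.9130 s


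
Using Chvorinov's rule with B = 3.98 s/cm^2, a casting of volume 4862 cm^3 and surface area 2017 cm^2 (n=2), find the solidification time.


Formula: t_s = B * (V/A)^n  (Chvorinov's rule, n=2)
Modulus M = V/A = 4862/2017 = 2.410511 cm
M^2 = 2.410511^2 = 5.810563 cm^2
t_s = 3.98 * 5.810563 = 23.1260 s

Final answer: 23.1260 s


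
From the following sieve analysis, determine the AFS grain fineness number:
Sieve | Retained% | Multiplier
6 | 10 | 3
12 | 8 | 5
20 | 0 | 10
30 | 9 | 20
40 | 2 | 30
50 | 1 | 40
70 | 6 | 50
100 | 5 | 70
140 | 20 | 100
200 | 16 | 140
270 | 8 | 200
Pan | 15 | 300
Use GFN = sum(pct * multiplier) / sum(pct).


Formula: GFN = sum(pct * multiplier) / sum(pct)
sum(pct * multiplier) = 11340
sum(pct) = 100
GFN = 11340 / 100 = 113.40


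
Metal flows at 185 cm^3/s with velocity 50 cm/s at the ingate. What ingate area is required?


Formula: A_ingate = Q / v  (continuity equation)
A = 185 cm^3/s / 50 cm/s = 3.7000 cm^2

3.7000 cm^2


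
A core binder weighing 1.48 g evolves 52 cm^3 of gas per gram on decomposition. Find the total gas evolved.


Formula: V_gas = W_binder * gas_evolution_rate
V = 1.48 g * 52 cm^3/g = 76.9600 cm^3

76.9600 cm^3


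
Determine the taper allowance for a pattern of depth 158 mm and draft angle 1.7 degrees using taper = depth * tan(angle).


Formula: taper = depth * tan(draft_angle)
tan(1.7 deg) = 0.0296793
taper = 158 mm * 0.0296793 = 4.6893 mm

Answer: 4.6893 mm


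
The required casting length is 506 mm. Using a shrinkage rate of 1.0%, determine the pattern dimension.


Formula: L_pattern = L_casting * (1 + shrinkage_rate/100)
Shrinkage factor = 1 + 1.0/100 = 1.01
L_pattern = 506 mm * 1.01 = 511.0600 mm

511.0600 mm


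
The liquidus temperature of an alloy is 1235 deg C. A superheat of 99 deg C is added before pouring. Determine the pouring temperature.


Formula: T_pour = T_melt + Superheat
T_pour = 1235 + 99 = 1334 deg C

Final answer: 1334 deg C


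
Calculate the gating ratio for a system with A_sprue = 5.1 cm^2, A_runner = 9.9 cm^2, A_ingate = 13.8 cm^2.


Sprue:Runner:Ingate = 1 : 9.9/5.1 : 13.8/5.1 = 1:1.94:2.71


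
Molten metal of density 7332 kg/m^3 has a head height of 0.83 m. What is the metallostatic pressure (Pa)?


Formula: P = rho * g * h
rho * g = 7332 * 9.81 = 71926.92 N/m^3
P = 71926.92 * 0.83 = 59699.3436 Pa

Answer: 59699.3436 Pa


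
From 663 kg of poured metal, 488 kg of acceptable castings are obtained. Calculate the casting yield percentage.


Formula: Casting Yield = (W_good / W_total) * 100
Yield = (488 kg / 663 kg) * 100 = 73.6048%

Answer: 73.6048%


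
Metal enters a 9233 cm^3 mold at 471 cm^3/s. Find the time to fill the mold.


Formula: t_fill = V_mold / Q_flow
t = 9233 cm^3 / 471 cm^3/s = 19.6030 s

Answer: 19.6030 s


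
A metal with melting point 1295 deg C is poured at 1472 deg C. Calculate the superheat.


Formula: Superheat = T_pour - T_melt
Superheat = 1472 - 1295 = 177 deg C


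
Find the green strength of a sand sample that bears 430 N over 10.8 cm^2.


Formula: Compressive Strength = Force / Area
Strength = 430 N / 10.8 cm^2 = 39.8148 N/cm^2


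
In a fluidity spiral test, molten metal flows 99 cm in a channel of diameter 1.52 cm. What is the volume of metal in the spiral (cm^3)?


Formula: V = pi * (d/2)^2 * L  (cylinder volume)
Radius = 1.52/2 = 0.76 cm
V = pi * 0.76^2 * 99 = 179.6438 cm^3

179.6438 cm^3


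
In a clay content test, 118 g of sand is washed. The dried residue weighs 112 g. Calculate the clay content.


Formula: Clay% = (W_total - W_washed) / W_total * 100
Clay mass = 118 - 112 = 6 g
Clay% = 6 / 118 * 100 = 5.0847%

Answer: 5.0847%


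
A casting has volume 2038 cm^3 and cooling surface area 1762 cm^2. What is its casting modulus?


Formula: Casting Modulus M = V / A
M = 2038 cm^3 / 1762 cm^2 = 1.1566 cm


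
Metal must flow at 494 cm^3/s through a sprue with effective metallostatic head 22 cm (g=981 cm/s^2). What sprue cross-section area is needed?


Formula: v = sqrt(2*g*h), A = Q/v
Velocity: v = sqrt(2 * 981 * 22) = sqrt(43164) = 207.7595 cm/s
Sprue area: A = Q / v = 494 / 207.7595 = 2.3777 cm^2

Final answer: 2.3777 cm^2


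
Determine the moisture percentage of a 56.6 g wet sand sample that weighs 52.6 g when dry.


Formula: MC = (W_wet - W_dry) / W_wet * 100
Water mass = 56.6 - 52.6 = 4.0 g
MC = 4.0 / 56.6 * 100 = 7.0671%


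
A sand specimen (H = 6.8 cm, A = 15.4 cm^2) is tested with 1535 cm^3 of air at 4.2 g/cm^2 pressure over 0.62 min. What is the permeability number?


Formula: Permeability Number P = (V * H) / (p * A * t)
Numerator: V * H = 1535 * 6.8 = 10438.0
Denominator: p * A * t = 4.2 * 15.4 * 0.62 = 40.1016
P = 10438.0 / 40.1016 = 260.2889


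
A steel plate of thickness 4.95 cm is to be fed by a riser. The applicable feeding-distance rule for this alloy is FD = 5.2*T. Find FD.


Formula: FD = 5.2 * T  (riser feeding-distance rule)
FD = 5.2 * 4.95 cm = 25.7400 cm

25.7400 cm


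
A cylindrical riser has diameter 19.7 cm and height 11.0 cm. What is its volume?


Formula: V = pi * (D/2)^2 * H  (cylinder volume)
Radius = D/2 = 19.7/2 = 9.85 cm
V = pi * 9.85^2 * 11.0 = 3352.8569 cm^3

Final answer: 3352.8569 cm^3


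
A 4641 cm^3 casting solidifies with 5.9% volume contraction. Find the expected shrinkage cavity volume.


Formula: V_shrink = V_casting * shrinkage_pct / 100
V_shrink = 4641 cm^3 * 5.9 / 100 = 273.8190 cm^3

273.8190 cm^3


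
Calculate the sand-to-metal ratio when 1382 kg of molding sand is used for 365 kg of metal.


Formula: Sand-to-Metal Ratio = W_sand / W_metal
Ratio = 1382 kg / 365 kg = 3.7863

Final answer: 3.7863


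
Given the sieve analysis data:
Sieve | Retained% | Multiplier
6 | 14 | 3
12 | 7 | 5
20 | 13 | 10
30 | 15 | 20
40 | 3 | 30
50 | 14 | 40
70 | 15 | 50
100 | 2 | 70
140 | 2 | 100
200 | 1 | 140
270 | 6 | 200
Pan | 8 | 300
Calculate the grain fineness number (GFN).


Formula: GFN = sum(pct * multiplier) / sum(pct)
sum(pct * multiplier) = 5987
sum(pct) = 100
GFN = 5987 / 100 = 59.87

59.87


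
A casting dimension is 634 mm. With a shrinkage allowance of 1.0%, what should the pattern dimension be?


Formula: L_pattern = L_casting * (1 + shrinkage_rate/100)
Shrinkage factor = 1 + 1.0/100 = 1.01
L_pattern = 634 mm * 1.01 = 640.3400 mm

640.3400 mm


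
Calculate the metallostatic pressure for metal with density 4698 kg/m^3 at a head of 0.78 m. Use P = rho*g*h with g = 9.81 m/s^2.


Formula: P = rho * g * h
rho * g = 4698 * 9.81 = 46087.38 N/m^3
P = 46087.38 * 0.78 = 35948.1564 Pa

Answer: 35948.1564 Pa


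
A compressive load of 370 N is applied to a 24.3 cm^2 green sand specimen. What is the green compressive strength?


Formula: Compressive Strength = Force / Area
Strength = 370 N / 24.3 cm^2 = 15.2263 N/cm^2

Final answer: 15.2263 N/cm^2


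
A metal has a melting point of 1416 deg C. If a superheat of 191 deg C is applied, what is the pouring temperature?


Formula: T_pour = T_melt + Superheat
T_pour = 1416 + 191 = 1607 deg C


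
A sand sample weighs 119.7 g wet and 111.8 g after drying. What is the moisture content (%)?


Formula: MC = (W_wet - W_dry) / W_wet * 100
Water mass = 119.7 - 111.8 = 7.9 g
MC = 7.9 / 119.7 * 100 = 6.5998%

Final answer: 6.5998%


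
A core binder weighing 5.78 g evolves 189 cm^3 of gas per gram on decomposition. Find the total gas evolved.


Formula: V_gas = W_binder * gas_evolution_rate
V = 5.78 g * 189 cm^3/g = 1092.4200 cm^3

Answer: 1092.4200 cm^3


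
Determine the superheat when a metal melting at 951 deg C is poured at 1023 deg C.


Formula: Superheat = T_pour - T_melt
Superheat = 1023 - 951 = 72 deg C

72 deg C


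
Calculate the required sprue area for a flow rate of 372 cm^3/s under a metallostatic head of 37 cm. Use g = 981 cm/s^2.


Formula: v = sqrt(2*g*h), A = Q/v
Velocity: v = sqrt(2 * 981 * 37) = sqrt(72594) = 269.4327 cm/s
Sprue area: A = Q / v = 372 / 269.4327 = 1.3807 cm^2

Answer: 1.3807 cm^2


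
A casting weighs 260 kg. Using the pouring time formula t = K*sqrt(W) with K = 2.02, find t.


Formula: t = K * sqrt(W)
sqrt(W) = sqrt(260) = 16.12452
t = 2.02 * 16.12452 = 32.5715 s

32.5715 s


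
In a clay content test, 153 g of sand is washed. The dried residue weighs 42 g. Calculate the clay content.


Formula: Clay% = (W_total - W_washed) / W_total * 100
Clay mass = 153 - 42 = 111 g
Clay% = 111 / 153 * 100 = 72.5490%

Answer: 72.5490%


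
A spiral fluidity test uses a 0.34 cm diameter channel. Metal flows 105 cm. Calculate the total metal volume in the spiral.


Formula: V = pi * (d/2)^2 * L  (cylinder volume)
Radius = 0.34/2 = 0.17 cm
V = pi * 0.17^2 * 105 = 9.5332 cm^3

9.5332 cm^3


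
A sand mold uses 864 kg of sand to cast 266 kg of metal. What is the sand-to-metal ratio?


Formula: Sand-to-Metal Ratio = W_sand / W_metal
Ratio = 864 kg / 266 kg = 3.2481

3.2481


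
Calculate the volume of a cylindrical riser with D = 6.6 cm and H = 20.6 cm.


Formula: V = pi * (D/2)^2 * H  (cylinder volume)
Radius = D/2 = 6.6/2 = 3.3 cm
V = pi * 3.3^2 * 20.6 = 704.7660 cm^3

704.7660 cm^3


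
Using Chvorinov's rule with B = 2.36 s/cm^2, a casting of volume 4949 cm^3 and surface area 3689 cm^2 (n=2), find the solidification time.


Formula: t_s = B * (V/A)^n  (Chvorinov's rule, n=2)
Modulus M = V/A = 4949/3689 = 1.341556 cm
M^2 = 1.341556^2 = 1.799773 cm^2
t_s = 2.36 * 1.799773 = 4.2475 s

Final answer: 4.2475 s


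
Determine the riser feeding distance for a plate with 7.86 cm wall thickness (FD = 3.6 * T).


Formula: FD = 3.6 * T  (riser feeding-distance rule)
FD = 3.6 * 7.86 cm = 28.2960 cm

Final answer: 28.2960 cm


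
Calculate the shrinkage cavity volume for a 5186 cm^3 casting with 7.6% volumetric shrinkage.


Formula: V_shrink = V_casting * shrinkage_pct / 100
V_shrink = 5186 cm^3 * 7.6 / 100 = 394.1360 cm^3

Final answer: 394.1360 cm^3


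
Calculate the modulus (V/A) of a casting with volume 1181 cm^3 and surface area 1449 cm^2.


Formula: Casting Modulus M = V / A
M = 1181 cm^3 / 1449 cm^2 = 0.8150 cm

Answer: 0.8150 cm


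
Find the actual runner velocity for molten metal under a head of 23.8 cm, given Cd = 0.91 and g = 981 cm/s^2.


Formula: v = Cd * sqrt(2 * g * h)  (Torricelli with discharge coefficient)
2*g*h = 2 * 981 * 23.8 = 46695.6 cm^2/s^2
sqrt(46695.6) = 216.09165 cm/s
v = 0.91 * 216.09165 = 196.6434 cm/s


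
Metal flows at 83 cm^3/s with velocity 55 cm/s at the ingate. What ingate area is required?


Formula: A_ingate = Q / v  (continuity equation)
A = 83 cm^3/s / 55 cm/s = 1.5091 cm^2

Final answer: 1.5091 cm^2


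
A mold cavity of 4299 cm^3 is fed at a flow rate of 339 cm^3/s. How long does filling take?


Formula: t_fill = V_mold / Q_flow
t = 4299 cm^3 / 339 cm^3/s = 12.6814 s

12.6814 s


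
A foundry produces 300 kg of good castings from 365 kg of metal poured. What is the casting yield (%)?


Formula: Casting Yield = (W_good / W_total) * 100
Yield = (300 kg / 365 kg) * 100 = 82.1918%

Answer: 82.1918%


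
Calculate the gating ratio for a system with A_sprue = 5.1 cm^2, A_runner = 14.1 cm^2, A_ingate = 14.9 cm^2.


Sprue:Runner:Ingate = 1 : 14.1/5.1 : 14.9/5.1 = 1:2.76:2.92


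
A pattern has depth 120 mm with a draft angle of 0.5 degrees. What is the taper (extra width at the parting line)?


Formula: taper = depth * tan(draft_angle)
tan(0.5 deg) = 0.0087269
taper = 120 mm * 0.0087269 = 1.0472 mm


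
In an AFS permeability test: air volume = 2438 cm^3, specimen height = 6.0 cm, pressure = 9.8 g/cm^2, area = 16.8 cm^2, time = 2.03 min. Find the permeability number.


Formula: Permeability Number P = (V * H) / (p * A * t)
Numerator: V * H = 2438 * 6.0 = 14628.0
Denominator: p * A * t = 9.8 * 16.8 * 2.03 = 334.2192
P = 14628.0 / 334.2192 = 43.7677


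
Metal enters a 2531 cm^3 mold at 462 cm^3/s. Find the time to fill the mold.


Formula: t_fill = V_mold / Q_flow
t = 2531 cm^3 / 462 cm^3/s = 5.4784 s


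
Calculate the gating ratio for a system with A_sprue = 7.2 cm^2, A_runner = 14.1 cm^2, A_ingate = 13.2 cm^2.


Sprue:Runner:Ingate = 1 : 14.1/7.2 : 13.2/7.2 = 1:1.96:1.83

1:1.96:1.83


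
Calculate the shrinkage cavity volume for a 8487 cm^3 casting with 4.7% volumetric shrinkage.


Formula: V_shrink = V_casting * shrinkage_pct / 100
V_shrink = 8487 cm^3 * 4.7 / 100 = 398.8890 cm^3


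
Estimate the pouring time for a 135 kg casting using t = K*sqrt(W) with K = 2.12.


Formula: t = K * sqrt(W)
sqrt(W) = sqrt(135) = 11.61895
t = 2.12 * 11.61895 = 24.6322 s

Answer: 24.6322 s


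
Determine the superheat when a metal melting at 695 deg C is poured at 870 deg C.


Formula: Superheat = T_pour - T_melt
Superheat = 870 - 695 = 175 deg C

175 deg C


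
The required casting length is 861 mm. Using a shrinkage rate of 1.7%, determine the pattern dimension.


Formula: L_pattern = L_casting * (1 + shrinkage_rate/100)
Shrinkage factor = 1 + 1.7/100 = 1.017
L_pattern = 861 mm * 1.017 = 875.6370 mm


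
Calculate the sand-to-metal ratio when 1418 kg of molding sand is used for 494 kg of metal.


Formula: Sand-to-Metal Ratio = W_sand / W_metal
Ratio = 1418 kg / 494 kg = 2.8704

Answer: 2.8704


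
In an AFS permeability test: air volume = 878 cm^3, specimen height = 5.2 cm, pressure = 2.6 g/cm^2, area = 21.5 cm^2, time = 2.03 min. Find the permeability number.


Formula: Permeability Number P = (V * H) / (p * A * t)
Numerator: V * H = 878 * 5.2 = 4565.6
Denominator: p * A * t = 2.6 * 21.5 * 2.03 = 113.477
P = 4565.6 / 113.477 = 40.2337


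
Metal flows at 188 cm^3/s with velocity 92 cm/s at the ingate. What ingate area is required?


Formula: A_ingate = Q / v  (continuity equation)
A = 188 cm^3/s / 92 cm/s = 2.0435 cm^2

2.0435 cm^2


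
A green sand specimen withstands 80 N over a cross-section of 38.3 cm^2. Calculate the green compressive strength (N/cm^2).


Formula: Compressive Strength = Force / Area
Strength = 80 N / 38.3 cm^2 = 2.0888 N/cm^2

2.0888 N/cm^2


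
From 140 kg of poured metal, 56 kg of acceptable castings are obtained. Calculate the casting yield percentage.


Formula: Casting Yield = (W_good / W_total) * 100
Yield = (56 kg / 140 kg) * 100 = 40.0000%


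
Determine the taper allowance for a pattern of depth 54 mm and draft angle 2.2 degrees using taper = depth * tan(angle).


Formula: taper = depth * tan(draft_angle)
tan(2.2 deg) = 0.0384161
taper = 54 mm * 0.0384161 = 2.0745 mm

2.0745 mm


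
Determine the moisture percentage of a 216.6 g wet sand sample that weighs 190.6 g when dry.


Formula: MC = (W_wet - W_dry) / W_wet * 100
Water mass = 216.6 - 190.6 = 26.0 g
MC = 26.0 / 216.6 * 100 = 12.0037%


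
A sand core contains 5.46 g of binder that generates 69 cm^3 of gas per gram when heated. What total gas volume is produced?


Formula: V_gas = W_binder * gas_evolution_rate
V = 5.46 g * 69 cm^3/g = 376.7400 cm^3


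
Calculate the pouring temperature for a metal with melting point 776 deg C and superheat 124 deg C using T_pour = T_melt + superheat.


Formula: T_pour = T_melt + Superheat
T_pour = 776 + 124 = 900 deg C


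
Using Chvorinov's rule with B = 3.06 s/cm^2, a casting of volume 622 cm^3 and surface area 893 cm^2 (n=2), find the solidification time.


Formula: t_s = B * (V/A)^n  (Chvorinov's rule, n=2)
Modulus M = V/A = 622/893 = 0.696529 cm
M^2 = 0.696529^2 = 0.485153 cm^2
t_s = 3.06 * 0.485153 = 1.4846 s

1.4846 s


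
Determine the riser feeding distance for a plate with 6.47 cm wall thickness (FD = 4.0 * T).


Formula: FD = 4.0 * T  (riser feeding-distance rule)
FD = 4.0 * 6.47 cm = 25.8800 cm

Final answer: 25.8800 cm


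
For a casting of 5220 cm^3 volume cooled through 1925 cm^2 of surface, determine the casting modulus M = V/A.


Formula: Casting Modulus M = V / A
M = 5220 cm^3 / 1925 cm^2 = 2.7117 cm

Final answer: 2.7117 cm


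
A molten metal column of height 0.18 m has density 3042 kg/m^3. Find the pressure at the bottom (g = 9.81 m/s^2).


Formula: P = rho * g * h
rho * g = 3042 * 9.81 = 29842.02 N/m^3
P = 29842.02 * 0.18 = 5371.5636 Pa

5371.5636 Pa


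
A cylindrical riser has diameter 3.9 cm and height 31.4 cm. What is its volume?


Formula: V = pi * (D/2)^2 * H  (cylinder volume)
Radius = D/2 = 3.9/2 = 1.95 cm
V = pi * 1.95^2 * 31.4 = 375.1015 cm^3

375.1015 cm^3


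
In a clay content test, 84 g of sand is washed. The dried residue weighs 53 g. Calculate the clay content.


Formula: Clay% = (W_total - W_washed) / W_total * 100
Clay mass = 84 - 53 = 31 g
Clay% = 31 / 84 * 100 = 36.9048%

Final answer: 36.9048%


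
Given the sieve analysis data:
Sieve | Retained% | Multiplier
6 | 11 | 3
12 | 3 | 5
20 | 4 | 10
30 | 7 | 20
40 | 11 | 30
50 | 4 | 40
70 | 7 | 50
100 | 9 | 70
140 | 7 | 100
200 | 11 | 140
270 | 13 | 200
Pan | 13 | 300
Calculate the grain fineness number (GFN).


Formula: GFN = sum(pct * multiplier) / sum(pct)
sum(pct * multiplier) = 10438
sum(pct) = 100
GFN = 10438 / 100 = 104.38

104.38


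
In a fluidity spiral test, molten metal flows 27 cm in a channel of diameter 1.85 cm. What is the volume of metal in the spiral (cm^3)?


Formula: V = pi * (d/2)^2 * L  (cylinder volume)
Radius = 1.85/2 = 0.925 cm
V = pi * 0.925^2 * 27 = 72.5767 cm^3

72.5767 cm^3


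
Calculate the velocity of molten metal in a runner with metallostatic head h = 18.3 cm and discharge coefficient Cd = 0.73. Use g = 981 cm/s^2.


Formula: v = Cd * sqrt(2 * g * h)  (Torricelli with discharge coefficient)
2*g*h = 2 * 981 * 18.3 = 35904.6 cm^2/s^2
sqrt(35904.6) = 189.48509 cm/s
v = 0.73 * 189.48509 = 138.3241 cm/s

138.3241 cm/s


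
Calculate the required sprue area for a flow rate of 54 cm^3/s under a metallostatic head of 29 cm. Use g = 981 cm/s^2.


Formula: v = sqrt(2*g*h), A = Q/v
Velocity: v = sqrt(2 * 981 * 29) = sqrt(56898) = 238.5330 cm/s
Sprue area: A = Q / v = 54 / 238.5330 = 0.2264 cm^2

Answer: 0.2264 cm^2


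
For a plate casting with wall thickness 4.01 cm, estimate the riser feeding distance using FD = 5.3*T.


Formula: FD = 5.3 * T  (riser feeding-distance rule)
FD = 5.3 * 4.01 cm = 21.2530 cm


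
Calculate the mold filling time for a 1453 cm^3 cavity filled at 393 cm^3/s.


Formula: t_fill = V_mold / Q_flow
t = 1453 cm^3 / 393 cm^3/s = 3.6972 s


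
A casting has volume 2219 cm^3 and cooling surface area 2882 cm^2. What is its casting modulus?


Formula: Casting Modulus M = V / A
M = 2219 cm^3 / 2882 cm^2 = 0.7700 cm

Answer: 0.7700 cm


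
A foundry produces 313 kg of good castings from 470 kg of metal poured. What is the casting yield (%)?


Formula: Casting Yield = (W_good / W_total) * 100
Yield = (313 kg / 470 kg) * 100 = 66.5957%

66.5957%


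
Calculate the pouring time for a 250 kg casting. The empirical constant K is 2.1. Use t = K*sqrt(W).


Formula: t = K * sqrt(W)
sqrt(W) = sqrt(250) = 15.81139
t = 2.1 * 15.81139 = 33.2039 s

Answer: 33.2039 s


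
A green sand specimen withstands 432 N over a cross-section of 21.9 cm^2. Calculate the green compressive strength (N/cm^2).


Formula: Compressive Strength = Force / Area
Strength = 432 N / 21.9 cm^2 = 19.7260 N/cm^2

Answer: 19.7260 N/cm^2


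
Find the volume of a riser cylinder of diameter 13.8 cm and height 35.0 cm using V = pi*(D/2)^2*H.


Formula: V = pi * (D/2)^2 * H  (cylinder volume)
Radius = D/2 = 13.8/2 = 6.9 cm
V = pi * 6.9^2 * 35.0 = 5234.9929 cm^3

Answer: 5234.9929 cm^3


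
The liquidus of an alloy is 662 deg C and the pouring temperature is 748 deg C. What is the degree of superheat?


Formula: Superheat = T_pour - T_melt
Superheat = 748 - 662 = 86 deg C

Answer: 86 deg C


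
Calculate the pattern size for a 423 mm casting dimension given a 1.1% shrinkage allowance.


Formula: L_pattern = L_casting * (1 + shrinkage_rate/100)
Shrinkage factor = 1 + 1.1/100 = 1.011
L_pattern = 423 mm * 1.011 = 427.6530 mm

Final answer: 427.6530 mm


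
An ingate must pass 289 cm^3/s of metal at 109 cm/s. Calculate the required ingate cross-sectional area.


Formula: A_ingate = Q / v  (continuity equation)
A = 289 cm^3/s / 109 cm/s = 2.6514 cm^2

Final answer: 2.6514 cm^2


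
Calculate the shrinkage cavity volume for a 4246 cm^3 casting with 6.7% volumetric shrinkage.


Formula: V_shrink = V_casting * shrinkage_pct / 100
V_shrink = 4246 cm^3 * 6.7 / 100 = 284.4820 cm^3


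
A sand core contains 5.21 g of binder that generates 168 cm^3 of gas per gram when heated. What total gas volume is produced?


Formula: V_gas = W_binder * gas_evolution_rate
V = 5.21 g * 168 cm^3/g = 875.2800 cm^3

875.2800 cm^3


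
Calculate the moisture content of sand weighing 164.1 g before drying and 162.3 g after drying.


Formula: MC = (W_wet - W_dry) / W_wet * 100
Water mass = 164.1 - 162.3 = 1.8 g
MC = 1.8 / 164.1 * 100 = 1.0969%

Answer: 1.0969%


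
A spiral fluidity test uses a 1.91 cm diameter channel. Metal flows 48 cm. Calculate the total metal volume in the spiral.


Formula: V = pi * (d/2)^2 * L  (cylinder volume)
Radius = 1.91/2 = 0.955 cm
V = pi * 0.955^2 * 48 = 137.5301 cm^3

Answer: 137.5301 cm^3


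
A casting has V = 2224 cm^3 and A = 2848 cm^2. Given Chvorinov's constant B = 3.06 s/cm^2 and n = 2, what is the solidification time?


Formula: t_s = B * (V/A)^n  (Chvorinov's rule, n=2)
Modulus M = V/A = 2224/2848 = 0.780899 cm
M^2 = 0.780899^2 = 0.609803 cm^2
t_s = 3.06 * 0.609803 = 1.8660 s

1.8660 s


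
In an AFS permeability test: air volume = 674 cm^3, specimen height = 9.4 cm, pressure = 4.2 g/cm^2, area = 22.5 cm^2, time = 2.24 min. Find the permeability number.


Formula: Permeability Number P = (V * H) / (p * A * t)
Numerator: V * H = 674 * 9.4 = 6335.6
Denominator: p * A * t = 4.2 * 22.5 * 2.24 = 211.68
P = 6335.6 / 211.68 = 29.9301

Final answer: 29.9301


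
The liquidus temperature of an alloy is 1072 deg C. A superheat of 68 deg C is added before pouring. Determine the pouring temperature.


Formula: T_pour = T_melt + Superheat
T_pour = 1072 + 68 = 1140 deg C


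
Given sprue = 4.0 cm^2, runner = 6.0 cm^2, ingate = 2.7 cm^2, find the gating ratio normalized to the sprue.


Sprue:Runner:Ingate = 1 : 6.0/4.0 : 2.7/4.0 = 1:1.50:0.68


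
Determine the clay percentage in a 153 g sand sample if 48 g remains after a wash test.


Formula: Clay% = (W_total - W_washed) / W_total * 100
Clay mass = 153 - 48 = 105 g
Clay% = 105 / 153 * 100 = 68.6275%

Final answer: 68.6275%


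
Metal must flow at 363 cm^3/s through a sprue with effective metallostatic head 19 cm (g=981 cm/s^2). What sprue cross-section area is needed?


Formula: v = sqrt(2*g*h), A = Q/v
Velocity: v = sqrt(2 * 981 * 19) = sqrt(37278) = 193.0751 cm/s
Sprue area: A = Q / v = 363 / 193.0751 = 1.8801 cm^2

Answer: 1.8801 cm^2


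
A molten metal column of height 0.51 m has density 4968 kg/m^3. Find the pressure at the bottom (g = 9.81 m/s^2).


Formula: P = rho * g * h
rho * g = 4968 * 9.81 = 48736.08 N/m^3
P = 48736.08 * 0.51 = 24855.4008 Pa


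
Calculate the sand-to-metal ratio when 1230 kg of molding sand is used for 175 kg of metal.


Formula: Sand-to-Metal Ratio = W_sand / W_metal
Ratio = 1230 kg / 175 kg = 7.0286

Final answer: 7.0286


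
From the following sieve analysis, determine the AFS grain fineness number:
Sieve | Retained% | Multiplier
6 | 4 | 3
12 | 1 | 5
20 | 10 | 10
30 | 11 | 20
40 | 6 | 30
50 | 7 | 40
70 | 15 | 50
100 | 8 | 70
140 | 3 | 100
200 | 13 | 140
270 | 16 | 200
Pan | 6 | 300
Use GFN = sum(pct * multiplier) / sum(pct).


Formula: GFN = sum(pct * multiplier) / sum(pct)
sum(pct * multiplier) = 9227
sum(pct) = 100
GFN = 9227 / 100 = 92.27


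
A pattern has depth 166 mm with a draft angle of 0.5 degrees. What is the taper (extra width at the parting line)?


Formula: taper = depth * tan(draft_angle)
tan(0.5 deg) = 0.0087269
taper = 166 mm * 0.0087269 = 1.4487 mm

Answer: 1.4487 mm


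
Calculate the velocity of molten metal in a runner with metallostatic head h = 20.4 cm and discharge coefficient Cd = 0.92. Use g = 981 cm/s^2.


Formula: v = Cd * sqrt(2 * g * h)  (Torricelli with discharge coefficient)
2*g*h = 2 * 981 * 20.4 = 40024.8 cm^2/s^2
sqrt(40024.8) = 200.06199 cm/s
v = 0.92 * 200.06199 = 184.0570 cm/s


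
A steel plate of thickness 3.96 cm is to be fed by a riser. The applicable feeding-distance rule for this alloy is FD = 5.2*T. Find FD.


Formula: FD = 5.2 * T  (riser feeding-distance rule)
FD = 5.2 * 3.96 cm = 20.5920 cm


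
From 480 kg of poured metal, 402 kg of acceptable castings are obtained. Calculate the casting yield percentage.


Formula: Casting Yield = (W_good / W_total) * 100
Yield = (402 kg / 480 kg) * 100 = 83.7500%


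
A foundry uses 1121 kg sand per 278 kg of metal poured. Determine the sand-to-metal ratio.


Formula: Sand-to-Metal Ratio = W_sand / W_metal
Ratio = 1121 kg / 278 kg = 4.0324

Answer: 4.0324


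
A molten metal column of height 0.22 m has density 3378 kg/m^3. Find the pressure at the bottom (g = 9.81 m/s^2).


Formula: P = rho * g * h
rho * g = 3378 * 9.81 = 33138.18 N/m^3
P = 33138.18 * 0.22 = 7290.3996 Pa

Answer: 7290.3996 Pa


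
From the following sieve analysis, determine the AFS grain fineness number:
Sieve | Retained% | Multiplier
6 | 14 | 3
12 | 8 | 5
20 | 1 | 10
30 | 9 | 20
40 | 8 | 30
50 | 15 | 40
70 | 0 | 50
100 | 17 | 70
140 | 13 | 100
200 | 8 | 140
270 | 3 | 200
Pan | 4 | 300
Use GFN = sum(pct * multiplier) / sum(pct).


Formula: GFN = sum(pct * multiplier) / sum(pct)
sum(pct * multiplier) = 6522
sum(pct) = 100
GFN = 6522 / 100 = 65.22

Answer: 65.22


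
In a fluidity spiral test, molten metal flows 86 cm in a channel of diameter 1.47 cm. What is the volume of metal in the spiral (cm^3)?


Formula: V = pi * (d/2)^2 * L  (cylinder volume)
Radius = 1.47/2 = 0.735 cm
V = pi * 0.735^2 * 86 = 145.9564 cm^3


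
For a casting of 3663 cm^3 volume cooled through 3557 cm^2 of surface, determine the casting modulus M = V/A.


Formula: Casting Modulus M = V / A
M = 3663 cm^3 / 3557 cm^2 = 1.0298 cm

1.0298 cm


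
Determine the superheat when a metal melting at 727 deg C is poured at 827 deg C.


Formula: Superheat = T_pour - T_melt
Superheat = 827 - 727 = 100 deg C

Final answer: 100 deg C


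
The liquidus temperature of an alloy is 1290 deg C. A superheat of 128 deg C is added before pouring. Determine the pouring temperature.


Formula: T_pour = T_melt + Superheat
T_pour = 1290 + 128 = 1418 deg C

Final answer: 1418 deg C


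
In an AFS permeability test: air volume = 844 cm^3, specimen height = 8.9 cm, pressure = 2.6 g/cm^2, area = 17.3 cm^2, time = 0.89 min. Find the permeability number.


Formula: Permeability Number P = (V * H) / (p * A * t)
Numerator: V * H = 844 * 8.9 = 7511.6
Denominator: p * A * t = 2.6 * 17.3 * 0.89 = 40.0322
P = 7511.6 / 40.0322 = 187.6390


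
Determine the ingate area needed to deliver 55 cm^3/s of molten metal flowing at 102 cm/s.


Formula: A_ingate = Q / v  (continuity equation)
A = 55 cm^3/s / 102 cm/s = 0.5392 cm^2

0.5392 cm^2


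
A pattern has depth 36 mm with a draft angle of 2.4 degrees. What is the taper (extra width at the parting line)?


Formula: taper = depth * tan(draft_angle)
tan(2.4 deg) = 0.0419124
taper = 36 mm * 0.0419124 = 1.5088 mm


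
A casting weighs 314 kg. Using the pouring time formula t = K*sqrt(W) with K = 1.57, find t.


Formula: t = K * sqrt(W)
sqrt(W) = sqrt(314) = 17.72005
t = 1.57 * 17.72005 = 27.8205 s

Final answer: 27.8205 s


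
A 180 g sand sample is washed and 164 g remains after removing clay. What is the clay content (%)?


Formula: Clay% = (W_total - W_washed) / W_total * 100
Clay mass = 180 - 164 = 16 g
Clay% = 16 / 180 * 100 = 8.8889%

8.8889%


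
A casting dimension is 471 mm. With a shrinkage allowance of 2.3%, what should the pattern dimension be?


Formula: L_pattern = L_casting * (1 + shrinkage_rate/100)
Shrinkage factor = 1 + 2.3/100 = 1.023
L_pattern = 471 mm * 1.023 = 481.8330 mm

481.8330 mm


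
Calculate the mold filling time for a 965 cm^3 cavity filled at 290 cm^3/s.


Formula: t_fill = V_mold / Q_flow
t = 965 cm^3 / 290 cm^3/s = 3.3276 s

Answer: 3.3276 s


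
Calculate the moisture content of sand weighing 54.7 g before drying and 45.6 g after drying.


Formula: MC = (W_wet - W_dry) / W_wet * 100
Water mass = 54.7 - 45.6 = 9.1 g
MC = 9.1 / 54.7 * 100 = 16.6362%

Final answer: 16.6362%


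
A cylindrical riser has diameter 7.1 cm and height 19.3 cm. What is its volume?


Formula: V = pi * (D/2)^2 * H  (cylinder volume)
Radius = D/2 = 7.1/2 = 3.55 cm
V = pi * 3.55^2 * 19.3 = 764.1241 cm^3

Answer: 764.1241 cm^3


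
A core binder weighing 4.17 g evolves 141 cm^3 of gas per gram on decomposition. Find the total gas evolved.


Formula: V_gas = W_binder * gas_evolution_rate
V = 4.17 g * 141 cm^3/g = 587.9700 cm^3

587.9700 cm^3


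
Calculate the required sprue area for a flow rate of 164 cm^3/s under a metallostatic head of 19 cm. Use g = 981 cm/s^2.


Formula: v = sqrt(2*g*h), A = Q/v
Velocity: v = sqrt(2 * 981 * 19) = sqrt(37278) = 193.0751 cm/s
Sprue area: A = Q / v = 164 / 193.0751 = 0.8494 cm^2

Answer: 0.8494 cm^2


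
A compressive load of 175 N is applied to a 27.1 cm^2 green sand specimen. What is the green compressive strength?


Formula: Compressive Strength = Force / Area
Strength = 175 N / 27.1 cm^2 = 6.4576 N/cm^2


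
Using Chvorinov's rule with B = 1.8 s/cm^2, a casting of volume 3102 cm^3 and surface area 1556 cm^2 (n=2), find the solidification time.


Formula: t_s = B * (V/A)^n  (Chvorinov's rule, n=2)
Modulus M = V/A = 3102/1556 = 1.993573 cm
M^2 = 1.993573^2 = 3.974333 cm^2
t_s = 1.8 * 3.974333 = 7.1538 s

Final answer: 7.1538 s


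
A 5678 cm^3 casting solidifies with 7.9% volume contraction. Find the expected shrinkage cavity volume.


Formula: V_shrink = V_casting * shrinkage_pct / 100
V_shrink = 5678 cm^3 * 7.9 / 100 = 448.5620 cm^3

448.5620 cm^3


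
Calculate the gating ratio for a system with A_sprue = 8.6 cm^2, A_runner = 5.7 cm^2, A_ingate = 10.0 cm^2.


Sprue:Runner:Ingate = 1 : 5.7/8.6 : 10.0/8.6 = 1:0.66:1.16

Final answer: 1:0.66:1.16


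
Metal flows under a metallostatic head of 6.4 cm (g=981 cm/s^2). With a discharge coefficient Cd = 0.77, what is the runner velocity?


Formula: v = Cd * sqrt(2 * g * h)  (Torricelli with discharge coefficient)
2*g*h = 2 * 981 * 6.4 = 12556.8 cm^2/s^2
sqrt(12556.8) = 112.05713 cm/s
v = 0.77 * 112.05713 = 86.2840 cm/s

86.2840 cm/s


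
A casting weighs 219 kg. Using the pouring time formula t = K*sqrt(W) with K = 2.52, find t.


Formula: t = K * sqrt(W)
sqrt(W) = sqrt(219) = 14.79865
t = 2.52 * 14.79865 = 37.2926 s

Final answer: 37.2926 s


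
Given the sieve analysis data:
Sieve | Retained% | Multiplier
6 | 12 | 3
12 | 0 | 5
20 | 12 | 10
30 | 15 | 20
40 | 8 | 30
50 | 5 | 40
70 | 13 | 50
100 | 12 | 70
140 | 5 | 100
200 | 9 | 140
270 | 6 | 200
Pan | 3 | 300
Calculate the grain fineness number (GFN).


Formula: GFN = sum(pct * multiplier) / sum(pct)
sum(pct * multiplier) = 6246
sum(pct) = 100
GFN = 6246 / 100 = 62.46


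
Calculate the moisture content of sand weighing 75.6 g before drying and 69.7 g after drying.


Formula: MC = (W_wet - W_dry) / W_wet * 100
Water mass = 75.6 - 69.7 = 5.9 g
MC = 5.9 / 75.6 * 100 = 7.8042%

7.8042%


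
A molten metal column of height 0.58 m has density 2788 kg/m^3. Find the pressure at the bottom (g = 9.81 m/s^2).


Formula: P = rho * g * h
rho * g = 2788 * 9.81 = 27350.28 N/m^3
P = 27350.28 * 0.58 = 15863.1624 Pa

15863.1624 Pa


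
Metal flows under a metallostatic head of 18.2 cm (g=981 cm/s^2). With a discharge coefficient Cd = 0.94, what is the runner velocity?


Formula: v = Cd * sqrt(2 * g * h)  (Torricelli with discharge coefficient)
2*g*h = 2 * 981 * 18.2 = 35708.4 cm^2/s^2
sqrt(35708.4) = 188.96666 cm/s
v = 0.94 * 188.96666 = 177.6287 cm/s

Final answer: 177.6287 cm/s


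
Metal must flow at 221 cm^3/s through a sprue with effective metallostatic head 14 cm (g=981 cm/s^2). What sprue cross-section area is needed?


Formula: v = sqrt(2*g*h), A = Q/v
Velocity: v = sqrt(2 * 981 * 14) = sqrt(27468) = 165.7347 cm/s
Sprue area: A = Q / v = 221 / 165.7347 = 1.3335 cm^2

Answer: 1.3335 cm^2


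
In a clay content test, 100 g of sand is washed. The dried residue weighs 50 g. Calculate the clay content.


Formula: Clay% = (W_total - W_washed) / W_total * 100
Clay mass = 100 - 50 = 50 g
Clay% = 50 / 100 * 100 = 50.0000%

Answer: 50.0000%


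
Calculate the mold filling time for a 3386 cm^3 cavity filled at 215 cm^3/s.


Formula: t_fill = V_mold / Q_flow
t = 3386 cm^3 / 215 cm^3/s = 15.7488 s

15.7488 s


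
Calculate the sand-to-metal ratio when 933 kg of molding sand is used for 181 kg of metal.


Formula: Sand-to-Metal Ratio = W_sand / W_metal
Ratio = 933 kg / 181 kg = 5.1547

5.1547


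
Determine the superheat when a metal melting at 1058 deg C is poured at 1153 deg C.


Formula: Superheat = T_pour - T_melt
Superheat = 1153 - 1058 = 95 deg C


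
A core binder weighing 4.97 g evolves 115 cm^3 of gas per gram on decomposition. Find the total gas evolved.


Formula: V_gas = W_binder * gas_evolution_rate
V = 4.97 g * 115 cm^3/g = 571.5500 cm^3

Answer: 571.5500 cm^3


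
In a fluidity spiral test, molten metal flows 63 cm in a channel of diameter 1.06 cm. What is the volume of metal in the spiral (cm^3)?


Formula: V = pi * (d/2)^2 * L  (cylinder volume)
Radius = 1.06/2 = 0.53 cm
V = pi * 0.53^2 * 63 = 55.5958 cm^3


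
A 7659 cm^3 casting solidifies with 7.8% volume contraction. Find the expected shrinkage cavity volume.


Formula: V_shrink = V_casting * shrinkage_pct / 100
V_shrink = 7659 cm^3 * 7.8 / 100 = 597.4020 cm^3

Final answer: 597.4020 cm^3


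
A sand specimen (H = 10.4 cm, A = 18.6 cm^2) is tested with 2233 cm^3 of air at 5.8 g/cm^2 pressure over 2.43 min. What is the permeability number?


Formula: Permeability Number P = (V * H) / (p * A * t)
Numerator: V * H = 2233 * 10.4 = 23223.2
Denominator: p * A * t = 5.8 * 18.6 * 2.43 = 262.1484
P = 23223.2 / 262.1484 = 88.5880

Final answer: 88.5880


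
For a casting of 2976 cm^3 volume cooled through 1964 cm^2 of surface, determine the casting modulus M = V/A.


Formula: Casting Modulus M = V / A
M = 2976 cm^3 / 1964 cm^2 = 1.5153 cm

Answer: 1.5153 cm


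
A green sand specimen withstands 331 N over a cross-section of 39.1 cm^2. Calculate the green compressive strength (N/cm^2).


Formula: Compressive Strength = Force / Area
Strength = 331 N / 39.1 cm^2 = 8.4655 N/cm^2


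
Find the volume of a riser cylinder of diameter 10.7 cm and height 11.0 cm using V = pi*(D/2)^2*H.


Formula: V = pi * (D/2)^2 * H  (cylinder volume)
Radius = D/2 = 10.7/2 = 5.35 cm
V = pi * 5.35^2 * 11.0 = 989.1226 cm^3

Answer: 989.1226 cm^3


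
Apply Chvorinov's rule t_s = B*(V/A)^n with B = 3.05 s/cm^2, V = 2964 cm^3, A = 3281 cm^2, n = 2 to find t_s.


Formula: t_s = B * (V/A)^n  (Chvorinov's rule, n=2)
Modulus M = V/A = 2964/3281 = 0.903383 cm
M^2 = 0.903383^2 = 0.816101 cm^2
t_s = 3.05 * 0.816101 = 2.4891 s


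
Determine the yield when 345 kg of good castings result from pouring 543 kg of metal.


Formula: Casting Yield = (W_good / W_total) * 100
Yield = (345 kg / 543 kg) * 100 = 63.5359%

63.5359%


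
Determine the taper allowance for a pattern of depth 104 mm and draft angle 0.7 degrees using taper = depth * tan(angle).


Formula: taper = depth * tan(draft_angle)
tan(0.7 deg) = 0.0122179
taper = 104 mm * 0.0122179 = 1.2707 mm


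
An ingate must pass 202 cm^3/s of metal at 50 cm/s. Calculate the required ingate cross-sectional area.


Formula: A_ingate = Q / v  (continuity equation)
A = 202 cm^3/s / 50 cm/s = 4.0400 cm^2

Final answer: 4.0400 cm^2


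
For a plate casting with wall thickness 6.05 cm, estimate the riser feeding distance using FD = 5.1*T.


Formula: FD = 5.1 * T  (riser feeding-distance rule)
FD = 5.1 * 6.05 cm = 30.8550 cm


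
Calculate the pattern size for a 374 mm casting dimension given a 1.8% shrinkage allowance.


Formula: L_pattern = L_casting * (1 + shrinkage_rate/100)
Shrinkage factor = 1 + 1.8/100 = 1.018
L_pattern = 374 mm * 1.018 = 380.7320 mm

Answer: 380.7320 mm


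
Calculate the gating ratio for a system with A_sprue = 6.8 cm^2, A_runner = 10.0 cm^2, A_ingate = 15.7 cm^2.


Sprue:Runner:Ingate = 1 : 10.0/6.8 : 15.7/6.8 = 1:1.47:2.31

Final answer: 1:1.47:2.31


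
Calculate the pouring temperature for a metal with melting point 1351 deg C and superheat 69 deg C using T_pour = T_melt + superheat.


Formula: T_pour = T_melt + Superheat
T_pour = 1351 + 69 = 1420 deg C

Final answer: 1420 deg C


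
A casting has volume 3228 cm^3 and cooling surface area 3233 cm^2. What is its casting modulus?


Formula: Casting Modulus M = V / A
M = 3228 cm^3 / 3233 cm^2 = 0.9985 cm

Answer: 0.9985 cm


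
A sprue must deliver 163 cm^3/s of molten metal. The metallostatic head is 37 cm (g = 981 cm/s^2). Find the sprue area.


Formula: v = sqrt(2*g*h), A = Q/v
Velocity: v = sqrt(2 * 981 * 37) = sqrt(72594) = 269.4327 cm/s
Sprue area: A = Q / v = 163 / 269.4327 = 0.6050 cm^2


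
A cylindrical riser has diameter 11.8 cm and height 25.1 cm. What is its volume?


Formula: V = pi * (D/2)^2 * H  (cylinder volume)
Radius = D/2 = 11.8/2 = 5.9 cm
V = pi * 5.9^2 * 25.1 = 2744.9069 cm^3

2744.9069 cm^3


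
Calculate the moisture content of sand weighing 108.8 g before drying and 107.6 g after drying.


Formula: MC = (W_wet - W_dry) / W_wet * 100
Water mass = 108.8 - 107.6 = 1.2 g
MC = 1.2 / 108.8 * 100 = 1.1029%

Final answer: 1.1029%


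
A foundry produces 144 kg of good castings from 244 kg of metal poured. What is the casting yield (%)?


Formula: Casting Yield = (W_good / W_total) * 100
Yield = (144 kg / 244 kg) * 100 = 59.0164%

Final answer: 59.0164%


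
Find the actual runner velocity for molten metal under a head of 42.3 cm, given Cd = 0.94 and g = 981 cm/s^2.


Formula: v = Cd * sqrt(2 * g * h)  (Torricelli with discharge coefficient)
2*g*h = 2 * 981 * 42.3 = 82992.6 cm^2/s^2
sqrt(82992.6) = 288.08436 cm/s
v = 0.94 * 288.08436 = 270.7993 cm/s


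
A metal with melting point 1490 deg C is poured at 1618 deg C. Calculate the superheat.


Formula: Superheat = T_pour - T_melt
Superheat = 1618 - 1490 = 128 deg C

128 deg C


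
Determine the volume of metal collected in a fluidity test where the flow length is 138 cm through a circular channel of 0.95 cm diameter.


Formula: V = pi * (d/2)^2 * L  (cylinder volume)
Radius = 0.95/2 = 0.475 cm
V = pi * 0.475^2 * 138 = 97.8174 cm^3
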